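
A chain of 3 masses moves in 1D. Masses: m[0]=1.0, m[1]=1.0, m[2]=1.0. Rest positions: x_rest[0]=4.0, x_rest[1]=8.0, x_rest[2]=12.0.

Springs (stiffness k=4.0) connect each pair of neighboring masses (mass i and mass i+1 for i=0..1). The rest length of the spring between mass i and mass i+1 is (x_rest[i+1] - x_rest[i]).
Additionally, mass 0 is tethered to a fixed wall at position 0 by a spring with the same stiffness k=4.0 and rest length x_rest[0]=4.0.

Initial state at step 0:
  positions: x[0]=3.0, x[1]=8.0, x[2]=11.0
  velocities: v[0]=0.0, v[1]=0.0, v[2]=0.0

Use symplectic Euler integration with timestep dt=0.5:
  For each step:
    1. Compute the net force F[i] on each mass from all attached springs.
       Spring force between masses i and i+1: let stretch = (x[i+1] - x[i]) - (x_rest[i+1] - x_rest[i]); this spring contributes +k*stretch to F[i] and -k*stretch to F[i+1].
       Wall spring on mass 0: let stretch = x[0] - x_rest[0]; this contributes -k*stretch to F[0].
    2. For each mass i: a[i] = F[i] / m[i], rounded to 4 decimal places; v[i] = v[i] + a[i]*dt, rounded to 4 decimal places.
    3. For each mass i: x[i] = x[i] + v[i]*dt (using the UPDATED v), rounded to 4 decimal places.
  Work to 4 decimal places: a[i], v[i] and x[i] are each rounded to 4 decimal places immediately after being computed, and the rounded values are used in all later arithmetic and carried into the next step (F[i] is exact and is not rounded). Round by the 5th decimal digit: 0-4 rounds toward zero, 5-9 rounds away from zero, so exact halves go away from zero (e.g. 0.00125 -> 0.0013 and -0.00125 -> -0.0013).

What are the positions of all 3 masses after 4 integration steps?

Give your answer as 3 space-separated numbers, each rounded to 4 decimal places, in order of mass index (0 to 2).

Step 0: x=[3.0000 8.0000 11.0000] v=[0.0000 0.0000 0.0000]
Step 1: x=[5.0000 6.0000 12.0000] v=[4.0000 -4.0000 2.0000]
Step 2: x=[3.0000 9.0000 11.0000] v=[-4.0000 6.0000 -2.0000]
Step 3: x=[4.0000 8.0000 12.0000] v=[2.0000 -2.0000 2.0000]
Step 4: x=[5.0000 7.0000 13.0000] v=[2.0000 -2.0000 2.0000]

Answer: 5.0000 7.0000 13.0000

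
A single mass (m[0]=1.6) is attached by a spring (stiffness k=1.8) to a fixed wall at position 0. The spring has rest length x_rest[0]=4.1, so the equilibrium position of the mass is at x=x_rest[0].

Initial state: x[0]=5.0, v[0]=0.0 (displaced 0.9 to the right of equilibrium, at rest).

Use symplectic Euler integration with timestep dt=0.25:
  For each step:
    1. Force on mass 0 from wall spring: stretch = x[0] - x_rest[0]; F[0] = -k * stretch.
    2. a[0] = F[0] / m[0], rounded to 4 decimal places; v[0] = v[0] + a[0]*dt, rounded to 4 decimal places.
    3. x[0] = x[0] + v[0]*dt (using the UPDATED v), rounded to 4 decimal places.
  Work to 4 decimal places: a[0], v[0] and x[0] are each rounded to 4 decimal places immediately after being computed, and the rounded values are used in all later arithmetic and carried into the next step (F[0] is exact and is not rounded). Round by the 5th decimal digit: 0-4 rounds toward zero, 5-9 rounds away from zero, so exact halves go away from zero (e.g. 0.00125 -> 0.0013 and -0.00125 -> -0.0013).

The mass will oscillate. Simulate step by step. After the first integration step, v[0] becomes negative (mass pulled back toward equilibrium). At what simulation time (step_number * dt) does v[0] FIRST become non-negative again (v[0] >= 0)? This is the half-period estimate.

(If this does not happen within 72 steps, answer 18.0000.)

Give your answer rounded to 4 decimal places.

Step 0: x=[5.0000] v=[0.0000]
Step 1: x=[4.9367] v=[-0.2531]
Step 2: x=[4.8146] v=[-0.4884]
Step 3: x=[4.6423] v=[-0.6894]
Step 4: x=[4.4318] v=[-0.8419]
Step 5: x=[4.1980] v=[-0.9352]
Step 6: x=[3.9573] v=[-0.9628]
Step 7: x=[3.7266] v=[-0.9227]
Step 8: x=[3.5222] v=[-0.8177]
Step 9: x=[3.3584] v=[-0.6552]
Step 10: x=[3.2468] v=[-0.4466]
Step 11: x=[3.1952] v=[-0.2066]
Step 12: x=[3.2072] v=[0.0479]
First v>=0 after going negative at step 12, time=3.0000

Answer: 3.0000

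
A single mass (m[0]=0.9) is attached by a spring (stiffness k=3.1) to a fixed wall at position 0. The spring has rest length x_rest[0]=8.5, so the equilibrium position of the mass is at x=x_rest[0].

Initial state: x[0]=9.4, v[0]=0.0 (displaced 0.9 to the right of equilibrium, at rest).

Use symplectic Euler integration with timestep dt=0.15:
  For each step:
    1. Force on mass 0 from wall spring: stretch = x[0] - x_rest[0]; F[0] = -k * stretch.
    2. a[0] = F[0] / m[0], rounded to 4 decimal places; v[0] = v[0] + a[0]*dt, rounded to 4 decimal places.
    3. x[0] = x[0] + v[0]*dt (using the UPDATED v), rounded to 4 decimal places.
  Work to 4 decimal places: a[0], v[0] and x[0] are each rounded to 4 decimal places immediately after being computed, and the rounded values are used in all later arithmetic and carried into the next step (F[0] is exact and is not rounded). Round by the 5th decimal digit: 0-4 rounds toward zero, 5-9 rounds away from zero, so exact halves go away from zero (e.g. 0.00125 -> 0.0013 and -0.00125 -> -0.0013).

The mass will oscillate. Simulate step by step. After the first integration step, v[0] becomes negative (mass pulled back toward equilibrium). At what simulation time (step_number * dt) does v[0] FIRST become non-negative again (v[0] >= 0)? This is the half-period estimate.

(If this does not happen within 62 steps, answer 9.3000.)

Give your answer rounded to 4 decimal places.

Answer: 1.8000

Derivation:
Step 0: x=[9.4000] v=[0.0000]
Step 1: x=[9.3303] v=[-0.4650]
Step 2: x=[9.1962] v=[-0.8940]
Step 3: x=[9.0081] v=[-1.2537]
Step 4: x=[8.7807] v=[-1.5162]
Step 5: x=[8.5315] v=[-1.6612]
Step 6: x=[8.2799] v=[-1.6775]
Step 7: x=[8.0453] v=[-1.5638]
Step 8: x=[7.8460] v=[-1.3289]
Step 9: x=[7.6974] v=[-0.9910]
Step 10: x=[7.6110] v=[-0.5763]
Step 11: x=[7.5935] v=[-0.1170]
Step 12: x=[7.6462] v=[0.3514]
First v>=0 after going negative at step 12, time=1.8000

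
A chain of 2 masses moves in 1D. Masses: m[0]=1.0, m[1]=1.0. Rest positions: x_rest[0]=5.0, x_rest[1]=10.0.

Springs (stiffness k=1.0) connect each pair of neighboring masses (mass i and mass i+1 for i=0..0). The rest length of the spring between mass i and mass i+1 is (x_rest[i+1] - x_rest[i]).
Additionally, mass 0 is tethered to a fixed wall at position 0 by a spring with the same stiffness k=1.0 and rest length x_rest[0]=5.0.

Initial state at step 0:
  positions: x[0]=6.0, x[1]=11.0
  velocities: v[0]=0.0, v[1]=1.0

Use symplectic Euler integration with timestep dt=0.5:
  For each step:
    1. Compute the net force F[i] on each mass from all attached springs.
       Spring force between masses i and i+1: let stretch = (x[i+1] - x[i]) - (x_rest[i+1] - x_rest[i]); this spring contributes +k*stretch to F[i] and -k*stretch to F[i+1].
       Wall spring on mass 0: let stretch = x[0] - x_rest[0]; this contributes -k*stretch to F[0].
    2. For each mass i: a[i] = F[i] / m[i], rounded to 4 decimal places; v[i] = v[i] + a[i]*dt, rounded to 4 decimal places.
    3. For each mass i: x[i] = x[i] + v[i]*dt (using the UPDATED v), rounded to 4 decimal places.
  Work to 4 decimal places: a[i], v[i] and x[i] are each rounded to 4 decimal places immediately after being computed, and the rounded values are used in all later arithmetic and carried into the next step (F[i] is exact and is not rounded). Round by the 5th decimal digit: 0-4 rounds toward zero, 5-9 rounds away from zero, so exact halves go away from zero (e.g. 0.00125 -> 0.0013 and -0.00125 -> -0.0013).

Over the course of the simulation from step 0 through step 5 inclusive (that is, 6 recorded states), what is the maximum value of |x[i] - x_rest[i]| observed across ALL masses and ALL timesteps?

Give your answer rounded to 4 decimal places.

Answer: 1.8125

Derivation:
Step 0: x=[6.0000 11.0000] v=[0.0000 1.0000]
Step 1: x=[5.7500 11.5000] v=[-0.5000 1.0000]
Step 2: x=[5.5000 11.8125] v=[-0.5000 0.6250]
Step 3: x=[5.4531 11.7969] v=[-0.0938 -0.0313]
Step 4: x=[5.6289 11.4453] v=[0.3516 -0.7032]
Step 5: x=[5.8516 10.8896] v=[0.4454 -1.1114]
Max displacement = 1.8125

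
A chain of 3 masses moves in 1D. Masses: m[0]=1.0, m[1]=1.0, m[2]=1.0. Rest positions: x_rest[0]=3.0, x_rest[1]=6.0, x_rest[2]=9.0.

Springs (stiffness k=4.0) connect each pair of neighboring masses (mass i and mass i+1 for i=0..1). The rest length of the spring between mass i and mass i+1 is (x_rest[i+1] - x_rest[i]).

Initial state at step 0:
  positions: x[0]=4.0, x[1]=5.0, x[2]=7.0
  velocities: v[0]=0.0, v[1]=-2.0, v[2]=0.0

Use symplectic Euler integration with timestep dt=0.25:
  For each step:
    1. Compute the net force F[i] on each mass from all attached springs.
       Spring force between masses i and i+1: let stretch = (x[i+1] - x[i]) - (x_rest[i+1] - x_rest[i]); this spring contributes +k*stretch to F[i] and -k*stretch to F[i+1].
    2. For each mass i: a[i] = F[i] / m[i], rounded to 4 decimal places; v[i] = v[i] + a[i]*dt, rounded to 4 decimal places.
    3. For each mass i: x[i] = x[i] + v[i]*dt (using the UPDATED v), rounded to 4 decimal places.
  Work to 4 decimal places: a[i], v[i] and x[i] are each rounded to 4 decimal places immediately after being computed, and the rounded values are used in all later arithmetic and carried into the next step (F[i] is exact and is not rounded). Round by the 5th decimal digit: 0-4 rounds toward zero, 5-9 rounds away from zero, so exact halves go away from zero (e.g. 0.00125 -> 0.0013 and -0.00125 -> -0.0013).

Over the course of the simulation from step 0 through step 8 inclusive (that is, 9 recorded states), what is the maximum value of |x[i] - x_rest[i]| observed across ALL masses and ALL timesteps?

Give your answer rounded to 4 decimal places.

Step 0: x=[4.0000 5.0000 7.0000] v=[0.0000 -2.0000 0.0000]
Step 1: x=[3.5000 4.7500 7.2500] v=[-2.0000 -1.0000 1.0000]
Step 2: x=[2.5625 4.8125 7.6250] v=[-3.7500 0.2500 1.5000]
Step 3: x=[1.4375 5.0156 8.0469] v=[-4.5000 0.8125 1.6875]
Step 4: x=[0.4570 5.0820 8.4610] v=[-3.9219 0.2657 1.6562]
Step 5: x=[-0.1172 4.8369 8.7803] v=[-2.2969 -0.9803 1.2772]
Step 6: x=[-0.2029 4.3392 8.8638] v=[-0.3428 -1.9910 0.3338]
Step 7: x=[0.0969 3.8371 8.5661] v=[1.1993 -2.0085 -1.1908]
Step 8: x=[0.5818 3.5822 7.8362] v=[1.9395 -1.0197 -2.9198]
Max displacement = 3.2029

Answer: 3.2029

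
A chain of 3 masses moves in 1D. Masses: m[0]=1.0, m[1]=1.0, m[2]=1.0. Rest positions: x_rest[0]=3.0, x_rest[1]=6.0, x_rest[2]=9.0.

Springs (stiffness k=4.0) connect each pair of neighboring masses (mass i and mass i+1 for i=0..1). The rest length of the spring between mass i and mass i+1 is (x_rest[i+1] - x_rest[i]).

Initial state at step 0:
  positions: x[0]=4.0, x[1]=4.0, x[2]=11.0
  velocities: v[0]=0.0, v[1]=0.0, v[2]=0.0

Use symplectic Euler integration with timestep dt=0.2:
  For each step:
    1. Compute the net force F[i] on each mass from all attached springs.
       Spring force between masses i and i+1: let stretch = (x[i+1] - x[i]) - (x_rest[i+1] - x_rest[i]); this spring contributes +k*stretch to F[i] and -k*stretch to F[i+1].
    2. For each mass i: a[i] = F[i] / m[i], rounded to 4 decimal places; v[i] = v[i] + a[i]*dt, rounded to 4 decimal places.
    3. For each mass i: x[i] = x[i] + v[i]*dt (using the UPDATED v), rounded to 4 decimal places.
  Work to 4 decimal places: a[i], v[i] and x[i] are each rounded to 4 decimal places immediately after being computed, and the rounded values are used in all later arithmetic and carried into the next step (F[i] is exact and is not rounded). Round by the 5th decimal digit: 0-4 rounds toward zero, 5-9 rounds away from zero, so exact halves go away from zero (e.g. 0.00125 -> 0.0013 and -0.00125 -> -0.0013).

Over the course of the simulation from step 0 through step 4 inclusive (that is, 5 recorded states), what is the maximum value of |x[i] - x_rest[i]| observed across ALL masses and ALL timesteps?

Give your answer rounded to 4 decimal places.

Step 0: x=[4.0000 4.0000 11.0000] v=[0.0000 0.0000 0.0000]
Step 1: x=[3.5200 5.1200 10.3600] v=[-2.4000 5.6000 -3.2000]
Step 2: x=[2.8160 6.8224 9.3616] v=[-3.5200 8.5120 -4.9920]
Step 3: x=[2.2730 8.2900 8.4369] v=[-2.7149 7.3382 -4.6234]
Step 4: x=[2.2127 8.8184 7.9687] v=[-0.3013 2.6421 -2.3409]
Max displacement = 2.8184

Answer: 2.8184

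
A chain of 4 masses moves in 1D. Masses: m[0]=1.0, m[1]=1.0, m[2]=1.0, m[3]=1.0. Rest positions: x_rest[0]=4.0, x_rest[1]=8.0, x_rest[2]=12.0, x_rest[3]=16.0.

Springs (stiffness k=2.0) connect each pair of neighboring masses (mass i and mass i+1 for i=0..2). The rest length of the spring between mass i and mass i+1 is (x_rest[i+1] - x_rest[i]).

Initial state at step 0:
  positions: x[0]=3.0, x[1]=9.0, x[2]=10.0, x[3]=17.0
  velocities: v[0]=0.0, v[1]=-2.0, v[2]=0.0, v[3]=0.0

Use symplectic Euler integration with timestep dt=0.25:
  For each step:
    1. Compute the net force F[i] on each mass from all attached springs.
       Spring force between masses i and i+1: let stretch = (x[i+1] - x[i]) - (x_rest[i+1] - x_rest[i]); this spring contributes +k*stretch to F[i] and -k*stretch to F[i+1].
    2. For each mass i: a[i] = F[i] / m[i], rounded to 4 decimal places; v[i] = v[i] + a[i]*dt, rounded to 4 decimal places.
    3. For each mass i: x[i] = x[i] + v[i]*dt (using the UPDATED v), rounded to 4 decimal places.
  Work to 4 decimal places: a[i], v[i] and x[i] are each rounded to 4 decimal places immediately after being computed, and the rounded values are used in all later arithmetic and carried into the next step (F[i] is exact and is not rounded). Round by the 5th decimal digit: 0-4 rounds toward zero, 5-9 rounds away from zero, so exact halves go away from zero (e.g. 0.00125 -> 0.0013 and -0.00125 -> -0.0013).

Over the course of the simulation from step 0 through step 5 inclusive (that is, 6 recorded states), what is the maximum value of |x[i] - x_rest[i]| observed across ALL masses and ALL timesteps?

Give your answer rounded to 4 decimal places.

Step 0: x=[3.0000 9.0000 10.0000 17.0000] v=[0.0000 -2.0000 0.0000 0.0000]
Step 1: x=[3.2500 7.8750 10.7500 16.6250] v=[1.0000 -4.5000 3.0000 -1.5000]
Step 2: x=[3.5781 6.5313 11.8750 16.0156] v=[1.3125 -5.3750 4.5000 -2.4375]
Step 3: x=[3.7754 5.4864 12.8496 15.3887] v=[0.7891 -4.1798 3.8985 -2.5078]
Step 4: x=[3.6866 5.1480 13.2212 14.9444] v=[-0.3554 -1.3537 1.4865 -1.7774]
Step 5: x=[3.2804 5.6361 12.7991 14.7847] v=[-1.6247 1.9522 -1.6885 -0.6390]
Max displacement = 2.8520

Answer: 2.8520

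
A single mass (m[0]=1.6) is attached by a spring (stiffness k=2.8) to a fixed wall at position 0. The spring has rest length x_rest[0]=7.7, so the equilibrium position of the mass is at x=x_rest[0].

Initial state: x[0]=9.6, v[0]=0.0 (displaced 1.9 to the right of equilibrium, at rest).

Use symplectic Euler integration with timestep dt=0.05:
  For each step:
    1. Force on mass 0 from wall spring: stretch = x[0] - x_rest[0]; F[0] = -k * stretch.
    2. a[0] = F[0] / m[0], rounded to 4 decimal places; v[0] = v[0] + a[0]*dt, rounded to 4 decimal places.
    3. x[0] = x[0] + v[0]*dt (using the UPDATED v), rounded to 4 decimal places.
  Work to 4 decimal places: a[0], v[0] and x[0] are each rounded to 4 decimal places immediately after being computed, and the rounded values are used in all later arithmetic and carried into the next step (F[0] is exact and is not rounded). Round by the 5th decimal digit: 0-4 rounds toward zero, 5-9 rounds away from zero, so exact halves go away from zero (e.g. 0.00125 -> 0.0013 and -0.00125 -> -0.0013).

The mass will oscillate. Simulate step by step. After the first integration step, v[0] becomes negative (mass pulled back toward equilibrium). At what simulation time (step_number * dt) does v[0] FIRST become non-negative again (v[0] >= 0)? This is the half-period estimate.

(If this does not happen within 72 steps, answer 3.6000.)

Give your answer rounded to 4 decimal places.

Answer: 2.4000

Derivation:
Step 0: x=[9.6000] v=[0.0000]
Step 1: x=[9.5917] v=[-0.1663]
Step 2: x=[9.5751] v=[-0.3318]
Step 3: x=[9.5503] v=[-0.4959]
Step 4: x=[9.5174] v=[-0.6578]
Step 5: x=[9.4766] v=[-0.8168]
Step 6: x=[9.4280] v=[-0.9723]
Step 7: x=[9.3718] v=[-1.1235]
Step 8: x=[9.3083] v=[-1.2698]
Step 9: x=[9.2378] v=[-1.4105]
Step 10: x=[9.1605] v=[-1.5451]
Step 11: x=[9.0769] v=[-1.6729]
Step 12: x=[8.9872] v=[-1.7934]
Step 13: x=[8.8919] v=[-1.9060]
Step 14: x=[8.7914] v=[-2.0103]
Step 15: x=[8.6861] v=[-2.1058]
Step 16: x=[8.5765] v=[-2.1921]
Step 17: x=[8.4631] v=[-2.2688]
Step 18: x=[8.3463] v=[-2.3356]
Step 19: x=[8.2267] v=[-2.3922]
Step 20: x=[8.1048] v=[-2.4383]
Step 21: x=[7.9811] v=[-2.4737]
Step 22: x=[7.8562] v=[-2.4983]
Step 23: x=[7.7306] v=[-2.5120]
Step 24: x=[7.6049] v=[-2.5147]
Step 25: x=[7.4796] v=[-2.5064]
Step 26: x=[7.3552] v=[-2.4871]
Step 27: x=[7.2324] v=[-2.4569]
Step 28: x=[7.1116] v=[-2.4160]
Step 29: x=[6.9934] v=[-2.3645]
Step 30: x=[6.8783] v=[-2.3027]
Step 31: x=[6.7668] v=[-2.2308]
Step 32: x=[6.6593] v=[-2.1491]
Step 33: x=[6.5564] v=[-2.0580]
Step 34: x=[6.4585] v=[-1.9579]
Step 35: x=[6.3660] v=[-1.8493]
Step 36: x=[6.2794] v=[-1.7326]
Step 37: x=[6.1990] v=[-1.6083]
Step 38: x=[6.1252] v=[-1.4770]
Step 39: x=[6.0582] v=[-1.3392]
Step 40: x=[5.9984] v=[-1.1955]
Step 41: x=[5.9461] v=[-1.0466]
Step 42: x=[5.9014] v=[-0.8931]
Step 43: x=[5.8646] v=[-0.7357]
Step 44: x=[5.8358] v=[-0.5751]
Step 45: x=[5.8152] v=[-0.4120]
Step 46: x=[5.8028] v=[-0.2471]
Step 47: x=[5.7987] v=[-0.0811]
Step 48: x=[5.8030] v=[0.0853]
First v>=0 after going negative at step 48, time=2.4000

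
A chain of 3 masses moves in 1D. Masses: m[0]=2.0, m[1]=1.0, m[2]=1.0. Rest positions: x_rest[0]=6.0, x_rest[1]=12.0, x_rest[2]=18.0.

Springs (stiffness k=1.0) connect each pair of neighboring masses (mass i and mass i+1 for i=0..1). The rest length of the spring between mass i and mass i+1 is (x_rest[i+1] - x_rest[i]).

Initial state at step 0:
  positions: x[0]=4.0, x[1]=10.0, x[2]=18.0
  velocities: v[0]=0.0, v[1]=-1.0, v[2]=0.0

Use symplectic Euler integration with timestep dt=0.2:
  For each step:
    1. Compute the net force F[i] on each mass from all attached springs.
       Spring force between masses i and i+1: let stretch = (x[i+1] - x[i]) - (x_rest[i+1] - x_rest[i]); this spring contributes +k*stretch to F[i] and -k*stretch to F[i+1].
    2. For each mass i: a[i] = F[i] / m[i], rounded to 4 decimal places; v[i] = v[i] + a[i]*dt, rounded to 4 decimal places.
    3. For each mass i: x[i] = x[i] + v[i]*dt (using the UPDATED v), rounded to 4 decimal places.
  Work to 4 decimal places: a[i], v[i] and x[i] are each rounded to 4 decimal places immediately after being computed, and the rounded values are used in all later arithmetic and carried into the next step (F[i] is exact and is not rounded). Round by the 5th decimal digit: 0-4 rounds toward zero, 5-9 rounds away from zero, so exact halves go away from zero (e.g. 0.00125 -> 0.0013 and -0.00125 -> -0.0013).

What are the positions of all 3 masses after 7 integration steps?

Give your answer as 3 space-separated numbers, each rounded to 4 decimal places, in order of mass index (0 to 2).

Step 0: x=[4.0000 10.0000 18.0000] v=[0.0000 -1.0000 0.0000]
Step 1: x=[4.0000 9.8800 17.9200] v=[0.0000 -0.6000 -0.4000]
Step 2: x=[3.9976 9.8464 17.7584] v=[-0.0120 -0.1680 -0.8080]
Step 3: x=[3.9922 9.8953 17.5203] v=[-0.0271 0.2446 -1.1904]
Step 4: x=[3.9848 10.0131 17.2172] v=[-0.0368 0.5890 -1.5154]
Step 5: x=[3.9780 10.1779 16.8660] v=[-0.0340 0.8242 -1.7562]
Step 6: x=[3.9752 10.3623 16.4872] v=[-0.0140 0.9218 -1.8938]
Step 7: x=[3.9801 10.5362 16.1034] v=[0.0247 0.8694 -1.9188]

Answer: 3.9801 10.5362 16.1034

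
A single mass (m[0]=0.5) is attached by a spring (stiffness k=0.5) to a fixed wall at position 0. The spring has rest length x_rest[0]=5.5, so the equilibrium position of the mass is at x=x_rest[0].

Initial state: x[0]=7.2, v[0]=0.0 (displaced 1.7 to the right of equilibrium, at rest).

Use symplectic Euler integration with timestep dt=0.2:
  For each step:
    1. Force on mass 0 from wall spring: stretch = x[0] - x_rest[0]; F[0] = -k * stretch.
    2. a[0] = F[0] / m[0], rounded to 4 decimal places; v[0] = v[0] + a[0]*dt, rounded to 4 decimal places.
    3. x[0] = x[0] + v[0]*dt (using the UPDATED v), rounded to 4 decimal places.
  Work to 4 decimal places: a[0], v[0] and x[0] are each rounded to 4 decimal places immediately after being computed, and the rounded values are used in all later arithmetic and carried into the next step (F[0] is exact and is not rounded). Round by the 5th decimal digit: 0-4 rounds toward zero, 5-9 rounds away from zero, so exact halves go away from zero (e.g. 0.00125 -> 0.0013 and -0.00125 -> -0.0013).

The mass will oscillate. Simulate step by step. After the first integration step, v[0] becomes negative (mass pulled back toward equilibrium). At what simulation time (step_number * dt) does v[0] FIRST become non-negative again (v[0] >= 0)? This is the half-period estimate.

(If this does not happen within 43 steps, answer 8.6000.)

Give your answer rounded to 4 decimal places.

Answer: 3.2000

Derivation:
Step 0: x=[7.2000] v=[0.0000]
Step 1: x=[7.1320] v=[-0.3400]
Step 2: x=[6.9987] v=[-0.6664]
Step 3: x=[6.8055] v=[-0.9661]
Step 4: x=[6.5601] v=[-1.2272]
Step 5: x=[6.2723] v=[-1.4392]
Step 6: x=[5.9536] v=[-1.5937]
Step 7: x=[5.6167] v=[-1.6844]
Step 8: x=[5.2752] v=[-1.7077]
Step 9: x=[4.9427] v=[-1.6627]
Step 10: x=[4.6325] v=[-1.5512]
Step 11: x=[4.3570] v=[-1.3777]
Step 12: x=[4.1272] v=[-1.1491]
Step 13: x=[3.9523] v=[-0.8745]
Step 14: x=[3.8393] v=[-0.5650]
Step 15: x=[3.7927] v=[-0.2329]
Step 16: x=[3.8144] v=[0.1086]
First v>=0 after going negative at step 16, time=3.2000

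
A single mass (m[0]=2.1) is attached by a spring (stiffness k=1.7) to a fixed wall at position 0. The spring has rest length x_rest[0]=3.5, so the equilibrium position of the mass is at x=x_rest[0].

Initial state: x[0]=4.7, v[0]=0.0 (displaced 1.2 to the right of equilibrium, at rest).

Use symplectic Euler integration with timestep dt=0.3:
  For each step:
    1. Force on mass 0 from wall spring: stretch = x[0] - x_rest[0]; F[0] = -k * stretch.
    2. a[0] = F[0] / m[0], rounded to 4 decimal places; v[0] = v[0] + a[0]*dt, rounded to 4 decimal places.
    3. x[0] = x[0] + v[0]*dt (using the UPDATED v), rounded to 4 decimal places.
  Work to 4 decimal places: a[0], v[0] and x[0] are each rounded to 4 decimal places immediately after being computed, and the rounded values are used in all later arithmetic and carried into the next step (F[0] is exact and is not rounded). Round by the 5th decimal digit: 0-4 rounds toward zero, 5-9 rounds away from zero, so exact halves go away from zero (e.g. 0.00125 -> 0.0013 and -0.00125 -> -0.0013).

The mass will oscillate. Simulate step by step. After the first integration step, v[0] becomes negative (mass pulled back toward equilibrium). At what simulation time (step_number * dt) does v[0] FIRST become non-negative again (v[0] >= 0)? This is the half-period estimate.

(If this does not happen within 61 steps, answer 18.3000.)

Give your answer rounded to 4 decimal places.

Answer: 3.6000

Derivation:
Step 0: x=[4.7000] v=[0.0000]
Step 1: x=[4.6126] v=[-0.2914]
Step 2: x=[4.4441] v=[-0.5616]
Step 3: x=[4.2068] v=[-0.7909]
Step 4: x=[3.9180] v=[-0.9626]
Step 5: x=[3.5988] v=[-1.0641]
Step 6: x=[3.2724] v=[-1.0881]
Step 7: x=[2.9626] v=[-1.0328]
Step 8: x=[2.6919] v=[-0.9023]
Step 9: x=[2.4801] v=[-0.7060]
Step 10: x=[2.3426] v=[-0.4583]
Step 11: x=[2.2894] v=[-0.1772]
Step 12: x=[2.3244] v=[0.1168]
First v>=0 after going negative at step 12, time=3.6000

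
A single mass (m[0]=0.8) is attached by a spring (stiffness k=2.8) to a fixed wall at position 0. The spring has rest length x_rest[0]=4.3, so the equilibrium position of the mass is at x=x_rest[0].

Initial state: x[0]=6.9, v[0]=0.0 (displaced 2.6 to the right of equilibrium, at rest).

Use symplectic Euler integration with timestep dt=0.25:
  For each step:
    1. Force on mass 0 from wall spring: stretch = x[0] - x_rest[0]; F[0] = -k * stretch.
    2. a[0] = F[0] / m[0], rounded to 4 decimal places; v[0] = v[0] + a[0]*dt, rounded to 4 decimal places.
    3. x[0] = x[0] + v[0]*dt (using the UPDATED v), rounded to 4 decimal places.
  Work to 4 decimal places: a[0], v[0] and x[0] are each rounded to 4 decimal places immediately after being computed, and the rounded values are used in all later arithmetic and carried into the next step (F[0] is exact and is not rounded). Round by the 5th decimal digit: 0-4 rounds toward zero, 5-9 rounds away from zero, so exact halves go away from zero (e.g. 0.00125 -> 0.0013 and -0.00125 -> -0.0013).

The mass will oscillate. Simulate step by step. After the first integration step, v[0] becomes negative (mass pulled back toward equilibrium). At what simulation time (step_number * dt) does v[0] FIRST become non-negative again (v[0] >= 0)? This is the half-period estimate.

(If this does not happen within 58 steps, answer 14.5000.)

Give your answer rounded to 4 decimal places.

Step 0: x=[6.9000] v=[0.0000]
Step 1: x=[6.3313] v=[-2.2750]
Step 2: x=[5.3182] v=[-4.0524]
Step 3: x=[4.0824] v=[-4.9433]
Step 4: x=[2.8942] v=[-4.7529]
Step 5: x=[2.0135] v=[-3.5228]
Step 6: x=[1.6330] v=[-1.5221]
Step 7: x=[1.8359] v=[0.8115]
First v>=0 after going negative at step 7, time=1.7500

Answer: 1.7500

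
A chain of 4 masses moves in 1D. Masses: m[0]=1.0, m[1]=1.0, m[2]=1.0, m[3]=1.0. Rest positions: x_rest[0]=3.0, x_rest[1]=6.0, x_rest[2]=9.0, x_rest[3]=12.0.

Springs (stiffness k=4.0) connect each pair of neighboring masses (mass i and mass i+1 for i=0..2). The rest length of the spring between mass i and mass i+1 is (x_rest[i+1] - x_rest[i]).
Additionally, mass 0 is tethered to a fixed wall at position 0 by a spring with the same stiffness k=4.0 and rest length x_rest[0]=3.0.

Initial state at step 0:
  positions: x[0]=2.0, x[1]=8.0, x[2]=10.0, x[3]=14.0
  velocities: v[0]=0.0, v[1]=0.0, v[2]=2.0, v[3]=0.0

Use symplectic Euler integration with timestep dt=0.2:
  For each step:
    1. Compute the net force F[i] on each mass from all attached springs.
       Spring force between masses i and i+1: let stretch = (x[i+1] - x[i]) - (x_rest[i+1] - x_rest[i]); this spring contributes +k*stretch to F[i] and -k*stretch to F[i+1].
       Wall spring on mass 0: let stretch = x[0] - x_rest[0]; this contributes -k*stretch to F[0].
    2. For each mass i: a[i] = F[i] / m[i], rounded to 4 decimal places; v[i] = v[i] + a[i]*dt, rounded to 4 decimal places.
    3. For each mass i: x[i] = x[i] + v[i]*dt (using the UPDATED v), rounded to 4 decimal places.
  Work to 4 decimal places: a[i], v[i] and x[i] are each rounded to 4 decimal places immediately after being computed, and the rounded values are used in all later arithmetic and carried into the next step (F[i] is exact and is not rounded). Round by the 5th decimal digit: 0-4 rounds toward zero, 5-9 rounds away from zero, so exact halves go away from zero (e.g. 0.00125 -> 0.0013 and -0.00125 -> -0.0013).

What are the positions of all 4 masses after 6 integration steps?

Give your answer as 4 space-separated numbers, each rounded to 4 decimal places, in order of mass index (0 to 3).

Answer: 4.0711 7.8725 9.6892 14.0600

Derivation:
Step 0: x=[2.0000 8.0000 10.0000 14.0000] v=[0.0000 0.0000 2.0000 0.0000]
Step 1: x=[2.6400 7.3600 10.7200 13.8400] v=[3.2000 -3.2000 3.6000 -0.8000]
Step 2: x=[3.6128 6.5024 11.4016 13.6608] v=[4.8640 -4.2880 3.4080 -0.8960]
Step 3: x=[4.4699 5.9663 11.6608 13.6001] v=[4.2854 -2.6803 1.2960 -0.3034]
Step 4: x=[4.8512 6.1019 11.3192 13.7091] v=[1.9066 0.6782 -1.7082 0.5452]
Step 5: x=[4.6564 6.8722 10.5252 13.9158] v=[-0.9738 3.8515 -3.9701 1.0333]
Step 6: x=[4.0711 7.8725 9.6892 14.0600] v=[-2.9263 5.0013 -4.1800 0.7208]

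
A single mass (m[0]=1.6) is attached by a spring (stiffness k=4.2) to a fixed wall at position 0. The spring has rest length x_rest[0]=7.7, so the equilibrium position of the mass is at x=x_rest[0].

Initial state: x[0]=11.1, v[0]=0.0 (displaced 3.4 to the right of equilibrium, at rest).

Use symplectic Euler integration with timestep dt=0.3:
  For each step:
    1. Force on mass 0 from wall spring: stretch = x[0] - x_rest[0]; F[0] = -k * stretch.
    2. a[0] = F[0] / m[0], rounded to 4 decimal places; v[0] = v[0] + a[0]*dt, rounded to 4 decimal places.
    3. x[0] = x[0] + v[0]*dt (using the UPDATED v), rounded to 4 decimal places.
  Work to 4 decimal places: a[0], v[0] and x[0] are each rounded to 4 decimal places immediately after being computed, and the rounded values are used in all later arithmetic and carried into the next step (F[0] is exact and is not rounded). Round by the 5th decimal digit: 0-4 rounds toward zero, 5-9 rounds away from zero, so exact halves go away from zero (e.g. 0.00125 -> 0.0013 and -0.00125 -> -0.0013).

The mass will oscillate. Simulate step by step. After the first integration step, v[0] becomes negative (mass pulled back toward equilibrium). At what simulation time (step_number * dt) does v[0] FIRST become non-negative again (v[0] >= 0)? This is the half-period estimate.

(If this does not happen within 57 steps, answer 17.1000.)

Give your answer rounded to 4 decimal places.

Answer: 2.1000

Derivation:
Step 0: x=[11.1000] v=[0.0000]
Step 1: x=[10.2968] v=[-2.6775]
Step 2: x=[8.8801] v=[-4.7225]
Step 3: x=[7.1846] v=[-5.6518]
Step 4: x=[5.6108] v=[-5.2459]
Step 5: x=[4.5306] v=[-3.6006]
Step 6: x=[4.1992] v=[-1.1047]
Step 7: x=[4.6949] v=[1.6522]
First v>=0 after going negative at step 7, time=2.1000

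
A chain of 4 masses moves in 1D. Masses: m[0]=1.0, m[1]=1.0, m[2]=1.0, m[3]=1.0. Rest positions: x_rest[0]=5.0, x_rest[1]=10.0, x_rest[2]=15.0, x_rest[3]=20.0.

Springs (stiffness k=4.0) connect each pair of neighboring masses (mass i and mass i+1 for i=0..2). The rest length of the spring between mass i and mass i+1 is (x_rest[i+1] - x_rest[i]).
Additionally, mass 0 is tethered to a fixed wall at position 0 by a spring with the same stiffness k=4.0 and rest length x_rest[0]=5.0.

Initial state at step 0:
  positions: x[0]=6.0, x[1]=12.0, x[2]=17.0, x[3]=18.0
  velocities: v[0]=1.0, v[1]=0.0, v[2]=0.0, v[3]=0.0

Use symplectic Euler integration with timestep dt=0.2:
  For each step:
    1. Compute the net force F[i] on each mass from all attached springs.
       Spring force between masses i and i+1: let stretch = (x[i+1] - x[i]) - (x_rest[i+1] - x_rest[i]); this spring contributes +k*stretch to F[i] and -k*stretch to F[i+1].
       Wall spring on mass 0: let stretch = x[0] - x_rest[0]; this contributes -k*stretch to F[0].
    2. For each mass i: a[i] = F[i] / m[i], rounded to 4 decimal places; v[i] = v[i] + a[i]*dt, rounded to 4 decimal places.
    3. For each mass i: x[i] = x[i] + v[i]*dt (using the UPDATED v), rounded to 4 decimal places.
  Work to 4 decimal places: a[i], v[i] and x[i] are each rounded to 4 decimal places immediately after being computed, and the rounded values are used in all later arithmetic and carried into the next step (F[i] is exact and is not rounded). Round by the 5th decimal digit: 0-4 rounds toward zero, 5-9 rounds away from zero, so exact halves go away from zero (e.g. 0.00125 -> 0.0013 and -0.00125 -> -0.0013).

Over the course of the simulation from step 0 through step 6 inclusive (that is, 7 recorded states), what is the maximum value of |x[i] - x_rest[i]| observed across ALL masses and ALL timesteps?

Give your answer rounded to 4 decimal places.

Step 0: x=[6.0000 12.0000 17.0000 18.0000] v=[1.0000 0.0000 0.0000 0.0000]
Step 1: x=[6.2000 11.8400 16.3600 18.6400] v=[1.0000 -0.8000 -3.2000 3.2000]
Step 2: x=[6.3104 11.5008 15.3616 19.7152] v=[0.5520 -1.6960 -4.9920 5.3760]
Step 3: x=[6.2416 10.9489 14.4420 20.8938] v=[-0.3440 -2.7597 -4.5978 5.8931]
Step 4: x=[5.9273 10.2027 13.9958 21.8401] v=[-1.5714 -3.7311 -2.2308 4.7317]
Step 5: x=[5.3487 9.3793 14.1978 22.3314] v=[-2.8929 -4.1169 1.0102 2.4563]
Step 6: x=[4.5592 8.6820 14.9303 22.3213] v=[-3.9474 -3.4866 3.6623 -0.0506]
Max displacement = 2.3314

Answer: 2.3314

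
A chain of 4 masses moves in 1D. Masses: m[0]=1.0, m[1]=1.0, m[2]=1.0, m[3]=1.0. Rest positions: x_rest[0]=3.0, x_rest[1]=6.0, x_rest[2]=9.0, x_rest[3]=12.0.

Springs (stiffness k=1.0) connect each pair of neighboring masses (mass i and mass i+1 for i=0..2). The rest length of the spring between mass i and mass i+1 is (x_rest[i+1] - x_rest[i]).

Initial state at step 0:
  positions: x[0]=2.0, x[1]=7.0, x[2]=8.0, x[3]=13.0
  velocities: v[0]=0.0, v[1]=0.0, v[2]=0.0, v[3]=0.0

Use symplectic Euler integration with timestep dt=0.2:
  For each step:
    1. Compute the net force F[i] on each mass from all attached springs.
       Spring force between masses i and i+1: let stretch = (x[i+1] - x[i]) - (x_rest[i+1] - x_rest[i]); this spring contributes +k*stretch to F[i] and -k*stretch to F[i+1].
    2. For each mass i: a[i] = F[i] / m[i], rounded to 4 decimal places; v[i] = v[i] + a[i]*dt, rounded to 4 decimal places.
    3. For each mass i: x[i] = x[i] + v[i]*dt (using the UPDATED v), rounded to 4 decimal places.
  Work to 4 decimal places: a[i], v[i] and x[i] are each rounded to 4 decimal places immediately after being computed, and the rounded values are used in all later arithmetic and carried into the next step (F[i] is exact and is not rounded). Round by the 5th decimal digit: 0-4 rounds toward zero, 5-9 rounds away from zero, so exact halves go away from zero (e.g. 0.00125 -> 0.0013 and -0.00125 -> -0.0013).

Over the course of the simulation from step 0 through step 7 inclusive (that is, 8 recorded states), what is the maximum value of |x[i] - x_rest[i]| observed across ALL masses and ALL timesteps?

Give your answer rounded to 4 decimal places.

Step 0: x=[2.0000 7.0000 8.0000 13.0000] v=[0.0000 0.0000 0.0000 0.0000]
Step 1: x=[2.0800 6.8400 8.1600 12.9200] v=[0.4000 -0.8000 0.8000 -0.4000]
Step 2: x=[2.2304 6.5424 8.4576 12.7696] v=[0.7520 -1.4880 1.4880 -0.7520]
Step 3: x=[2.4333 6.1489 8.8511 12.5667] v=[1.0144 -1.9674 1.9674 -1.0144]
Step 4: x=[2.6648 5.7149 9.2851 12.3352] v=[1.1575 -2.1701 2.1701 -1.1575]
Step 5: x=[2.8983 5.3017 9.6983 12.1017] v=[1.1675 -2.0661 2.0661 -1.1675]
Step 6: x=[3.1079 4.9682 10.0318 11.8921] v=[1.0482 -1.6675 1.6675 -1.0482]
Step 7: x=[3.2720 4.7628 10.2372 11.7280] v=[0.8203 -1.0268 1.0268 -0.8203]
Max displacement = 1.2372

Answer: 1.2372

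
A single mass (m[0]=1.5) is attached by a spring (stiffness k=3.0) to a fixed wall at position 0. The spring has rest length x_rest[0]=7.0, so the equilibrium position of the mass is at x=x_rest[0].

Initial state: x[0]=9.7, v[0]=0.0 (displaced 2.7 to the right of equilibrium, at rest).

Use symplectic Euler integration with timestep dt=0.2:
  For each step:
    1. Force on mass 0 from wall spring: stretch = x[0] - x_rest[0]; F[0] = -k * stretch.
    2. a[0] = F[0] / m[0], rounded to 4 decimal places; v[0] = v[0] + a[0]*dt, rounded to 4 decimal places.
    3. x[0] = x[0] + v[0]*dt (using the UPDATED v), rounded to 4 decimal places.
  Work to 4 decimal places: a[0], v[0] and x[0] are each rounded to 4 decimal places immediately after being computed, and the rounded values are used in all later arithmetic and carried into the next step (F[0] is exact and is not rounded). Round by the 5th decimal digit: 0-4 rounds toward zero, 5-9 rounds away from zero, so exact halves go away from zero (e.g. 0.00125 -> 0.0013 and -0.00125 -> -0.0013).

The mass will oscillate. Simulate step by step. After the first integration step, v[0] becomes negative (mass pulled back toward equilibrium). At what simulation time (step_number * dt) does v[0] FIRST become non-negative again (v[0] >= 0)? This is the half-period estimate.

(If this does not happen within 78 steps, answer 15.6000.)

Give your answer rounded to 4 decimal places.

Step 0: x=[9.7000] v=[0.0000]
Step 1: x=[9.4840] v=[-1.0800]
Step 2: x=[9.0693] v=[-2.0736]
Step 3: x=[8.4890] v=[-2.9013]
Step 4: x=[7.7896] v=[-3.4969]
Step 5: x=[7.0271] v=[-3.8127]
Step 6: x=[6.2624] v=[-3.8235]
Step 7: x=[5.5567] v=[-3.5285]
Step 8: x=[4.9665] v=[-2.9512]
Step 9: x=[4.5389] v=[-2.1378]
Step 10: x=[4.3082] v=[-1.1534]
Step 11: x=[4.2929] v=[-0.0767]
Step 12: x=[4.4941] v=[1.0061]
First v>=0 after going negative at step 12, time=2.4000

Answer: 2.4000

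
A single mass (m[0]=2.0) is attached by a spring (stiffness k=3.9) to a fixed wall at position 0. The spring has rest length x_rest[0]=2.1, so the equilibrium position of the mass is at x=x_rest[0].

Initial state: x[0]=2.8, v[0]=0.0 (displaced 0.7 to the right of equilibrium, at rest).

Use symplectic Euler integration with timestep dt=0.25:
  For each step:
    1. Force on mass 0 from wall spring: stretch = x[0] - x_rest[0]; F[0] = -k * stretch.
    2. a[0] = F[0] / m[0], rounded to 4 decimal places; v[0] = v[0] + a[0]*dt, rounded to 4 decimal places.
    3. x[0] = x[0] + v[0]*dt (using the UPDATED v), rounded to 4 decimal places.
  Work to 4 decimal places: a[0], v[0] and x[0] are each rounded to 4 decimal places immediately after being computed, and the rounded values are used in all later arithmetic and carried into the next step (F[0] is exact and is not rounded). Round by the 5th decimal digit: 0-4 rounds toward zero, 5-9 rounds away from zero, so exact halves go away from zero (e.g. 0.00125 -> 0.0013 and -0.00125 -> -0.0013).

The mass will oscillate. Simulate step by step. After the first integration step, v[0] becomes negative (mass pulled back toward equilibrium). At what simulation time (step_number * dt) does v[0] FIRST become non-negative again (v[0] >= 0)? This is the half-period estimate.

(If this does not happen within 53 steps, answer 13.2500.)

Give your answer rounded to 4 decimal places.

Answer: 2.2500

Derivation:
Step 0: x=[2.8000] v=[0.0000]
Step 1: x=[2.7147] v=[-0.3413]
Step 2: x=[2.5545] v=[-0.6410]
Step 3: x=[2.3389] v=[-0.8626]
Step 4: x=[2.0941] v=[-0.9791]
Step 5: x=[1.8501] v=[-0.9762]
Step 6: x=[1.6365] v=[-0.8544]
Step 7: x=[1.4794] v=[-0.6285]
Step 8: x=[1.3979] v=[-0.3260]
Step 9: x=[1.4020] v=[0.0163]
First v>=0 after going negative at step 9, time=2.2500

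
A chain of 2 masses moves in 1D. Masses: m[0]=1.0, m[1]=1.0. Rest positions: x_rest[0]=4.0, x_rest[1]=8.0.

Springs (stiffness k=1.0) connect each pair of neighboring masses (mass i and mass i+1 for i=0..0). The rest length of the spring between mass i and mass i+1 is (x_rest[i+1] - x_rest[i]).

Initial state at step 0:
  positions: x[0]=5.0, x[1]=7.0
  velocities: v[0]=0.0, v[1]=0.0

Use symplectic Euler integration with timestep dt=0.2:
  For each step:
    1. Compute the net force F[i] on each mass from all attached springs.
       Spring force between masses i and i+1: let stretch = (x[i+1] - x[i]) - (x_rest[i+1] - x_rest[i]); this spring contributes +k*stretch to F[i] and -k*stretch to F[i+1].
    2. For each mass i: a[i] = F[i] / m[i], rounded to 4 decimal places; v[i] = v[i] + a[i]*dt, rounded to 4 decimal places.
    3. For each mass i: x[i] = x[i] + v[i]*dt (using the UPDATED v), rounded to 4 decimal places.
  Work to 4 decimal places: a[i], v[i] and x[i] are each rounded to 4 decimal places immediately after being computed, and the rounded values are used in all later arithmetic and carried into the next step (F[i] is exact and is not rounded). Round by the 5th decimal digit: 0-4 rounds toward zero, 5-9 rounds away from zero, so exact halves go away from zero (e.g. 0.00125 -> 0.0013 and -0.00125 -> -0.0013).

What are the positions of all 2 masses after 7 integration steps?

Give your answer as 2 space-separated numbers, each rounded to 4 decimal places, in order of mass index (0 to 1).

Answer: 3.4655 8.5345

Derivation:
Step 0: x=[5.0000 7.0000] v=[0.0000 0.0000]
Step 1: x=[4.9200 7.0800] v=[-0.4000 0.4000]
Step 2: x=[4.7664 7.2336] v=[-0.7680 0.7680]
Step 3: x=[4.5515 7.4485] v=[-1.0746 1.0746]
Step 4: x=[4.2925 7.7075] v=[-1.2952 1.2952]
Step 5: x=[4.0101 7.9899] v=[-1.4122 1.4122]
Step 6: x=[3.7269 8.2731] v=[-1.4162 1.4162]
Step 7: x=[3.4655 8.5345] v=[-1.3070 1.3070]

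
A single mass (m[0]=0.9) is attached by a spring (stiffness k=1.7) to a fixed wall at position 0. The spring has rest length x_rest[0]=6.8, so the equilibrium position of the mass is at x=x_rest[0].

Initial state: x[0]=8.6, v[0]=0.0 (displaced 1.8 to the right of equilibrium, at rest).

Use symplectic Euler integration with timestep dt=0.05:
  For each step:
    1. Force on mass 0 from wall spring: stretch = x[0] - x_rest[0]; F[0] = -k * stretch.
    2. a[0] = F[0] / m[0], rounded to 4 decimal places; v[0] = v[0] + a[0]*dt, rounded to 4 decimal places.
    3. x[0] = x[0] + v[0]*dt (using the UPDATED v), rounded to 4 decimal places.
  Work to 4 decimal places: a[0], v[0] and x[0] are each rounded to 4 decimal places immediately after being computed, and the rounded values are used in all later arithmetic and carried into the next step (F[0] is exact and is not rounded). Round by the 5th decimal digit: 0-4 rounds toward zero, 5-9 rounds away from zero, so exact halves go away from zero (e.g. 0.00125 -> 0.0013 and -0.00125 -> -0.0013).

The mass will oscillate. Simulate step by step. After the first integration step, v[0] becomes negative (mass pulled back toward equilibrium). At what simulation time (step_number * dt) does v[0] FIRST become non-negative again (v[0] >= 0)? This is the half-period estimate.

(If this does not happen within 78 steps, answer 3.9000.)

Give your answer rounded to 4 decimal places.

Answer: 2.3000

Derivation:
Step 0: x=[8.6000] v=[0.0000]
Step 1: x=[8.5915] v=[-0.1700]
Step 2: x=[8.5745] v=[-0.3392]
Step 3: x=[8.5492] v=[-0.5068]
Step 4: x=[8.5156] v=[-0.6720]
Step 5: x=[8.4739] v=[-0.8340]
Step 6: x=[8.4243] v=[-0.9921]
Step 7: x=[8.3670] v=[-1.1455]
Step 8: x=[8.3023] v=[-1.2935]
Step 9: x=[8.2305] v=[-1.4354]
Step 10: x=[8.1520] v=[-1.5705]
Step 11: x=[8.0671] v=[-1.6982]
Step 12: x=[7.9762] v=[-1.8179]
Step 13: x=[7.8798] v=[-1.9290]
Step 14: x=[7.7783] v=[-2.0310]
Step 15: x=[7.6721] v=[-2.1234]
Step 16: x=[7.5618] v=[-2.2058]
Step 17: x=[7.4479] v=[-2.2778]
Step 18: x=[7.3310] v=[-2.3390]
Step 19: x=[7.2115] v=[-2.3892]
Step 20: x=[7.0901] v=[-2.4281]
Step 21: x=[6.9673] v=[-2.4555]
Step 22: x=[6.8437] v=[-2.4713]
Step 23: x=[6.7199] v=[-2.4754]
Step 24: x=[6.5965] v=[-2.4678]
Step 25: x=[6.4741] v=[-2.4486]
Step 26: x=[6.3532] v=[-2.4178]
Step 27: x=[6.2344] v=[-2.3756]
Step 28: x=[6.1183] v=[-2.3222]
Step 29: x=[6.0054] v=[-2.2578]
Step 30: x=[5.8963] v=[-2.1828]
Step 31: x=[5.7914] v=[-2.0975]
Step 32: x=[5.6913] v=[-2.0022]
Step 33: x=[5.5964] v=[-1.8975]
Step 34: x=[5.5072] v=[-1.7838]
Step 35: x=[5.4241] v=[-1.6617]
Step 36: x=[5.3475] v=[-1.5318]
Step 37: x=[5.2778] v=[-1.3946]
Step 38: x=[5.2153] v=[-1.2508]
Step 39: x=[5.1602] v=[-1.1011]
Step 40: x=[5.1129] v=[-0.9462]
Step 41: x=[5.0736] v=[-0.7869]
Step 42: x=[5.0424] v=[-0.6239]
Step 43: x=[5.0195] v=[-0.4579]
Step 44: x=[5.0050] v=[-0.2897]
Step 45: x=[4.9990] v=[-0.1202]
Step 46: x=[5.0015] v=[0.0499]
First v>=0 after going negative at step 46, time=2.3000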